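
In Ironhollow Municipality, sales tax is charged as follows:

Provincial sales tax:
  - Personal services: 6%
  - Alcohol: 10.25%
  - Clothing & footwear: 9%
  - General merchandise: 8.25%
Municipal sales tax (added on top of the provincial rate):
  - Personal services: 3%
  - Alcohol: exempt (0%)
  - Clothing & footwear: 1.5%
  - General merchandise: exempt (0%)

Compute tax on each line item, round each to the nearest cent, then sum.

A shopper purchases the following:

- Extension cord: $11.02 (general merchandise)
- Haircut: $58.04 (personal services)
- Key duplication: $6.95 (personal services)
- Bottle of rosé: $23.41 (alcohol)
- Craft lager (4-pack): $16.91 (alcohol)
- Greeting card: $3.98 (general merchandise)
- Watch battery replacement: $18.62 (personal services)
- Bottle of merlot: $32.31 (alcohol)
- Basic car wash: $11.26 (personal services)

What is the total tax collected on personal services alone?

Haircut $58.04: personal services → 6% + 3% municipal = 9% → $5.22
Key duplication $6.95: personal services → 6% + 3% municipal = 9% → $0.63
Watch battery replacement $18.62: personal services → 6% + 3% municipal = 9% → $1.68
Basic car wash $11.26: personal services → 6% + 3% municipal = 9% → $1.01
Tax on personal services = $5.22 + $0.63 + $1.68 + $1.01 = $8.54

$8.54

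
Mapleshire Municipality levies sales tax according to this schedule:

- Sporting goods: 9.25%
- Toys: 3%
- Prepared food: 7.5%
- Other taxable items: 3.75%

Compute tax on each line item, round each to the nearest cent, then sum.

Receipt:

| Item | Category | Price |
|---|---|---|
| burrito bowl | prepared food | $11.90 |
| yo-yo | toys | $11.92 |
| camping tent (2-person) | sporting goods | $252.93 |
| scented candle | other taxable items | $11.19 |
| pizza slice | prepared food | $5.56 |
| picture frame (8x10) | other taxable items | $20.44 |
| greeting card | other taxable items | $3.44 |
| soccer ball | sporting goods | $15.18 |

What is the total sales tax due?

Burrito bowl $11.90: prepared food → 7.5% → $0.89
Yo-yo $11.92: toys → 3% → $0.36
Camping tent (2-person) $252.93: sporting goods → 9.25% → $23.40
Scented candle $11.19: other taxable items → 3.75% → $0.42
Pizza slice $5.56: prepared food → 7.5% → $0.42
Picture frame (8x10) $20.44: other taxable items → 3.75% → $0.77
Greeting card $3.44: other taxable items → 3.75% → $0.13
Soccer ball $15.18: sporting goods → 9.25% → $1.40
Total tax = $0.89 + $0.36 + $23.40 + $0.42 + $0.42 + $0.77 + $0.13 + $1.40 = $27.79

$27.79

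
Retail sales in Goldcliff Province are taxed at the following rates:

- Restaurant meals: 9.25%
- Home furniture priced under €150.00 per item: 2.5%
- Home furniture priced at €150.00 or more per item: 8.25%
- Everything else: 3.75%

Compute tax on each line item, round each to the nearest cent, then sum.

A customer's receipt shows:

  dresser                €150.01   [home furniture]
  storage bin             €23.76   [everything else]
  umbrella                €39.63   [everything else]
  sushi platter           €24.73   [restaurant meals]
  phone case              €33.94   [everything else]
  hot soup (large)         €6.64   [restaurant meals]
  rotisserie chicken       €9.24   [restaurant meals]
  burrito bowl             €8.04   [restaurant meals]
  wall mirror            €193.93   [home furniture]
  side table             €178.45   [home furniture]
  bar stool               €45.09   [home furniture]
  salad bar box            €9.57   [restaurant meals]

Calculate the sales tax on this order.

Dresser €150.01: home furniture, €150.00 or more → 8.25% → €12.38
Storage bin €23.76: everything else → 3.75% → €0.89
Umbrella €39.63: everything else → 3.75% → €1.49
Sushi platter €24.73: restaurant meals → 9.25% → €2.29
Phone case €33.94: everything else → 3.75% → €1.27
Hot soup (large) €6.64: restaurant meals → 9.25% → €0.61
Rotisserie chicken €9.24: restaurant meals → 9.25% → €0.85
Burrito bowl €8.04: restaurant meals → 9.25% → €0.74
Wall mirror €193.93: home furniture, €150.00 or more → 8.25% → €16.00
Side table €178.45: home furniture, €150.00 or more → 8.25% → €14.72
Bar stool €45.09: home furniture, under €150.00 → 2.5% → €1.13
Salad bar box €9.57: restaurant meals → 9.25% → €0.89
Total tax = €12.38 + €0.89 + €1.49 + €2.29 + €1.27 + €0.61 + €0.85 + €0.74 + €16.00 + €14.72 + €1.13 + €0.89 = €53.26

€53.26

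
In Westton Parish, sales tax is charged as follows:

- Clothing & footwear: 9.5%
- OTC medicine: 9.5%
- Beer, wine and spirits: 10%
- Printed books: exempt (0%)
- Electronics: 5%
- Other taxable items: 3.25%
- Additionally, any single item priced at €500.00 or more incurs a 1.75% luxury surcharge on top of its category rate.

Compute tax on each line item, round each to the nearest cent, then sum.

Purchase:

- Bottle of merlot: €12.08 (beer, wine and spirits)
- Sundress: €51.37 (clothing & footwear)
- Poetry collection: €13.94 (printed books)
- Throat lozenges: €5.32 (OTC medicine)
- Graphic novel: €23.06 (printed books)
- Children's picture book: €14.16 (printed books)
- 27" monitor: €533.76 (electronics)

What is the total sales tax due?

€42.63

Bottle of merlot €12.08: beer, wine and spirits → 10% → €1.21
Sundress €51.37: clothing & footwear → 9.5% → €4.88
Poetry collection €13.94: printed books → 0% → €0.00
Throat lozenges €5.32: OTC medicine → 9.5% → €0.51
Graphic novel €23.06: printed books → 0% → €0.00
Children's picture book €14.16: printed books → 0% → €0.00
27" monitor €533.76: electronics → 5% + 1.75% surcharge = 6.75% → €36.03
Total tax = €1.21 + €4.88 + €0.51 + €36.03 = €42.63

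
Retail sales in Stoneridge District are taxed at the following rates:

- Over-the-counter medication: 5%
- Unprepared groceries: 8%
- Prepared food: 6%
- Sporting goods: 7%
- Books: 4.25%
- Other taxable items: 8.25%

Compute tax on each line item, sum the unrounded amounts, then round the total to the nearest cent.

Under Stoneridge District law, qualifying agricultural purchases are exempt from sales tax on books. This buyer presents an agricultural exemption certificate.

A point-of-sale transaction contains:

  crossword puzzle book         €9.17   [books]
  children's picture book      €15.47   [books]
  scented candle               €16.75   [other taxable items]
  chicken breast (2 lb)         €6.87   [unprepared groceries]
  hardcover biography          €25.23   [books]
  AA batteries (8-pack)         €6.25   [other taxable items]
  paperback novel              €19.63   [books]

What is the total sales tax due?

Crossword puzzle book €9.17: books, buyer-exempt → 0% → €0.00
Children's picture book €15.47: books, buyer-exempt → 0% → €0.00
Scented candle €16.75: other taxable items → 8.25% → €1.381875
Chicken breast (2 lb) €6.87: unprepared groceries → 8% → €0.5496
Hardcover biography €25.23: books, buyer-exempt → 0% → €0.00
AA batteries (8-pack) €6.25: other taxable items → 8.25% → €0.515625
Paperback novel €19.63: books, buyer-exempt → 0% → €0.00
Unrounded tax sum = €2.4471 → €2.45

€2.45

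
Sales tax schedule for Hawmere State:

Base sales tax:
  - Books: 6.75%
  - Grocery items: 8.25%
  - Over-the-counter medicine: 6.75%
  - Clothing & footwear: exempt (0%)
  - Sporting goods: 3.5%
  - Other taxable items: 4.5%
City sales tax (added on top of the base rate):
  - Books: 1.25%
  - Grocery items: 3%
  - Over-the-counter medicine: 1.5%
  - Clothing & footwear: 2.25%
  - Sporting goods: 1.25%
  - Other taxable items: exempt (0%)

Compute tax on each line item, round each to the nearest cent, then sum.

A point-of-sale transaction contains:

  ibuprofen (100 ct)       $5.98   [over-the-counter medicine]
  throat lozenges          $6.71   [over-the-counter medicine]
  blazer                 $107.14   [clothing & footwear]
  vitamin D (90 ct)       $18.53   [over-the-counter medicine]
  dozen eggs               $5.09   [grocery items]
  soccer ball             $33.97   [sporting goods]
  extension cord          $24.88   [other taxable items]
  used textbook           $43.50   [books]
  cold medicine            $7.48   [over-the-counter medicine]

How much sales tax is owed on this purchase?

$12.38

Ibuprofen (100 ct) $5.98: over-the-counter medicine → 6.75% + 1.5% city = 8.25% → $0.49
Throat lozenges $6.71: over-the-counter medicine → 6.75% + 1.5% city = 8.25% → $0.55
Blazer $107.14: clothing & footwear → 0% + 2.25% city = 2.25% → $2.41
Vitamin D (90 ct) $18.53: over-the-counter medicine → 6.75% + 1.5% city = 8.25% → $1.53
Dozen eggs $5.09: grocery items → 8.25% + 3% city = 11.25% → $0.57
Soccer ball $33.97: sporting goods → 3.5% + 1.25% city = 4.75% → $1.61
Extension cord $24.88: other taxable items → 4.5% + 0% city = 4.5% → $1.12
Used textbook $43.50: books → 6.75% + 1.25% city = 8% → $3.48
Cold medicine $7.48: over-the-counter medicine → 6.75% + 1.5% city = 8.25% → $0.62
Total tax = $0.49 + $0.55 + $2.41 + $1.53 + $0.57 + $1.61 + $1.12 + $3.48 + $0.62 = $12.38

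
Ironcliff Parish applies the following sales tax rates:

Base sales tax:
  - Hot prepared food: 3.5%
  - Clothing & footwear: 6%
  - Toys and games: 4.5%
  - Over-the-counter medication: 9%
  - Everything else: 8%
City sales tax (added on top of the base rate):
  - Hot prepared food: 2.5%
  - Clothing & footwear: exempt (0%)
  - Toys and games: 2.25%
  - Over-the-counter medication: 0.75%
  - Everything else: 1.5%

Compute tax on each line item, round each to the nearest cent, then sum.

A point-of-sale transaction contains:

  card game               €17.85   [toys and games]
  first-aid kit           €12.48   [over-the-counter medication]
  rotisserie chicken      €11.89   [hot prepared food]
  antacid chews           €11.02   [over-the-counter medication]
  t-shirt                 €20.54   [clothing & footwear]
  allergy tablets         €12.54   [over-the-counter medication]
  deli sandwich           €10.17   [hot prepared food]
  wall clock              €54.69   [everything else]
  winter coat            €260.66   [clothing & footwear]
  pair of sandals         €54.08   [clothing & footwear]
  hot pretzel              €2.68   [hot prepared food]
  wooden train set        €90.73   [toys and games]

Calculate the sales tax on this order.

Card game €17.85: toys and games → 4.5% + 2.25% city = 6.75% → €1.20
First-aid kit €12.48: over-the-counter medication → 9% + 0.75% city = 9.75% → €1.22
Rotisserie chicken €11.89: hot prepared food → 3.5% + 2.5% city = 6% → €0.71
Antacid chews €11.02: over-the-counter medication → 9% + 0.75% city = 9.75% → €1.07
T-shirt €20.54: clothing & footwear → 6% + 0% city = 6% → €1.23
Allergy tablets €12.54: over-the-counter medication → 9% + 0.75% city = 9.75% → €1.22
Deli sandwich €10.17: hot prepared food → 3.5% + 2.5% city = 6% → €0.61
Wall clock €54.69: everything else → 8% + 1.5% city = 9.5% → €5.20
Winter coat €260.66: clothing & footwear → 6% + 0% city = 6% → €15.64
Pair of sandals €54.08: clothing & footwear → 6% + 0% city = 6% → €3.24
Hot pretzel €2.68: hot prepared food → 3.5% + 2.5% city = 6% → €0.16
Wooden train set €90.73: toys and games → 4.5% + 2.25% city = 6.75% → €6.12
Total tax = €1.20 + €1.22 + €0.71 + €1.07 + €1.23 + €1.22 + €0.61 + €5.20 + €15.64 + €3.24 + €0.16 + €6.12 = €37.62

€37.62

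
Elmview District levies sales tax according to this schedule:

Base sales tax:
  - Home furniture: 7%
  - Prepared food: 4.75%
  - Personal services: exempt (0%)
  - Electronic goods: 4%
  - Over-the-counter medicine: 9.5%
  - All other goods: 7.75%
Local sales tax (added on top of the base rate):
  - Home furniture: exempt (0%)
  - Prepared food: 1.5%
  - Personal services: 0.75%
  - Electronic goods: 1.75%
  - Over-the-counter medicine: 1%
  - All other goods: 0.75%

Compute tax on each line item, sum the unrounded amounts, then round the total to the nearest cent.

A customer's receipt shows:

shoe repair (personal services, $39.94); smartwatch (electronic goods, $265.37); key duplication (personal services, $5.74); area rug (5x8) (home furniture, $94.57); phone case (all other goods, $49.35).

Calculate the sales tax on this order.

$26.42

Shoe repair $39.94: personal services → 0% + 0.75% local = 0.75% → $0.29955
Smartwatch $265.37: electronic goods → 4% + 1.75% local = 5.75% → $15.258775
Key duplication $5.74: personal services → 0% + 0.75% local = 0.75% → $0.04305
Area rug (5x8) $94.57: home furniture → 7% + 0% local = 7% → $6.6199
Phone case $49.35: all other goods → 7.75% + 0.75% local = 8.5% → $4.19475
Unrounded tax sum = $26.416025 → $26.42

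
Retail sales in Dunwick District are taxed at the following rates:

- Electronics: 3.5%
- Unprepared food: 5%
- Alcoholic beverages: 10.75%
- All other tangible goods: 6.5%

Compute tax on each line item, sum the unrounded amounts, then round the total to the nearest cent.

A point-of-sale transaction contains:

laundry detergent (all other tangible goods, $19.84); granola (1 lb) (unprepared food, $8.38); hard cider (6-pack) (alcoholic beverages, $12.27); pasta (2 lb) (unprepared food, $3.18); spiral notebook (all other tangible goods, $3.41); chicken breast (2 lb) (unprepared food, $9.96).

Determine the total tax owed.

$3.91

Laundry detergent $19.84: all other tangible goods → 6.5% → $1.2896
Granola (1 lb) $8.38: unprepared food → 5% → $0.419
Hard cider (6-pack) $12.27: alcoholic beverages → 10.75% → $1.319025
Pasta (2 lb) $3.18: unprepared food → 5% → $0.159
Spiral notebook $3.41: all other tangible goods → 6.5% → $0.22165
Chicken breast (2 lb) $9.96: unprepared food → 5% → $0.498
Unrounded tax sum = $3.906275 → $3.91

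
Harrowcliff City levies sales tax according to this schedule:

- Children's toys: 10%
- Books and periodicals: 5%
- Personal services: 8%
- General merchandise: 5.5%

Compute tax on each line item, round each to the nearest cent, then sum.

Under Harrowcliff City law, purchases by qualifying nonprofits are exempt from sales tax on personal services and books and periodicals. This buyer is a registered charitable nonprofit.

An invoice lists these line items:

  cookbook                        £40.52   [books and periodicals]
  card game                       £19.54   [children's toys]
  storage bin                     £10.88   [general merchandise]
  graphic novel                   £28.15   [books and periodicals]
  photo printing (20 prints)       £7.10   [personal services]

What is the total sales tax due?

£2.55

Cookbook £40.52: books and periodicals, buyer-exempt → 0% → £0.00
Card game £19.54: children's toys → 10% → £1.95
Storage bin £10.88: general merchandise → 5.5% → £0.60
Graphic novel £28.15: books and periodicals, buyer-exempt → 0% → £0.00
Photo printing (20 prints) £7.10: personal services, buyer-exempt → 0% → £0.00
Total tax = £1.95 + £0.60 = £2.55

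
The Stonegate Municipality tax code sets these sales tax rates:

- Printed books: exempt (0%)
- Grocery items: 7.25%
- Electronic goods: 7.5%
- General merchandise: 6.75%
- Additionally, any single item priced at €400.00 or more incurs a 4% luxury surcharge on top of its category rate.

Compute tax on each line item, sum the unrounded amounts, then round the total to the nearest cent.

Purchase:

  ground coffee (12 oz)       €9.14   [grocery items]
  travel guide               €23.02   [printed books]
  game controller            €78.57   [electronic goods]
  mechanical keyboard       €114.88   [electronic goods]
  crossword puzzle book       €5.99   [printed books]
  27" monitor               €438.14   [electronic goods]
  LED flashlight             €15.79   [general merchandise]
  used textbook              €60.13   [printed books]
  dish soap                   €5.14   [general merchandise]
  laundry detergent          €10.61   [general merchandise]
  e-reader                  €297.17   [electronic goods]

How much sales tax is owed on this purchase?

€89.97

Ground coffee (12 oz) €9.14: grocery items → 7.25% → €0.66265
Travel guide €23.02: printed books → 0% → €0.00
Game controller €78.57: electronic goods → 7.5% → €5.89275
Mechanical keyboard €114.88: electronic goods → 7.5% → €8.616
Crossword puzzle book €5.99: printed books → 0% → €0.00
27" monitor €438.14: electronic goods → 7.5% + 4% surcharge = 11.5% → €50.3861
LED flashlight €15.79: general merchandise → 6.75% → €1.065825
Used textbook €60.13: printed books → 0% → €0.00
Dish soap €5.14: general merchandise → 6.75% → €0.34695
Laundry detergent €10.61: general merchandise → 6.75% → €0.716175
E-reader €297.17: electronic goods → 7.5% → €22.28775
Unrounded tax sum = €89.9742 → €89.97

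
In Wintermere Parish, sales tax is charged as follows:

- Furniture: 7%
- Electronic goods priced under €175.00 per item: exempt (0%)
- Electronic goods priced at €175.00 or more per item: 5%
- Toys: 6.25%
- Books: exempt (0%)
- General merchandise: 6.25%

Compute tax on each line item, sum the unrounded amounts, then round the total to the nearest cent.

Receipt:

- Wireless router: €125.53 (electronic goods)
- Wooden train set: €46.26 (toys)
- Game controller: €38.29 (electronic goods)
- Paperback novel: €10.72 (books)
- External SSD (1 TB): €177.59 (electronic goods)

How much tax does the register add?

Wireless router €125.53: electronic goods, under €175.00 → 0% → €0.00
Wooden train set €46.26: toys → 6.25% → €2.89125
Game controller €38.29: electronic goods, under €175.00 → 0% → €0.00
Paperback novel €10.72: books → 0% → €0.00
External SSD (1 TB) €177.59: electronic goods, €175.00 or more → 5% → €8.8795
Unrounded tax sum = €11.77075 → €11.77

€11.77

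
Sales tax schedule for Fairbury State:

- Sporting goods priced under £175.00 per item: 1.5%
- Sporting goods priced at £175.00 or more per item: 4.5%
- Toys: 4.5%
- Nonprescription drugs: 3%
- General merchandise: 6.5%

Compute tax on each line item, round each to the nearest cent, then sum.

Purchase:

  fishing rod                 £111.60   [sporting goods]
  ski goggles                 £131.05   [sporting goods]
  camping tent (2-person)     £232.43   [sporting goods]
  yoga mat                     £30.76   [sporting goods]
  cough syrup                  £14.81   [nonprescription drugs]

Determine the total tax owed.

Fishing rod £111.60: sporting goods, under £175.00 → 1.5% → £1.67
Ski goggles £131.05: sporting goods, under £175.00 → 1.5% → £1.97
Camping tent (2-person) £232.43: sporting goods, £175.00 or more → 4.5% → £10.46
Yoga mat £30.76: sporting goods, under £175.00 → 1.5% → £0.46
Cough syrup £14.81: nonprescription drugs → 3% → £0.44
Total tax = £1.67 + £1.97 + £10.46 + £0.46 + £0.44 = £15.00

£15.00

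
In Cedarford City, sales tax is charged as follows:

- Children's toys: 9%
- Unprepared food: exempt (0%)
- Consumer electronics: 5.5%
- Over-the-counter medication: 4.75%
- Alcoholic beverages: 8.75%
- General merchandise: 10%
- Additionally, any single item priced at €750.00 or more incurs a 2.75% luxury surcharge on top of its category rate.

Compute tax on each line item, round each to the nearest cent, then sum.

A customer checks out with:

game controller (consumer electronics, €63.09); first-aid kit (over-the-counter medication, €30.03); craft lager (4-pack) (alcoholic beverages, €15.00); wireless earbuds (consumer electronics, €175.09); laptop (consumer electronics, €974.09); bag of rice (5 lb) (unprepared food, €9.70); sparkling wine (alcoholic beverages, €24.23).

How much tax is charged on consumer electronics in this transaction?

Game controller €63.09: consumer electronics → 5.5% → €3.47
Wireless earbuds €175.09: consumer electronics → 5.5% → €9.63
Laptop €974.09: consumer electronics → 5.5% + 2.75% surcharge = 8.25% → €80.36
Tax on consumer electronics = €3.47 + €9.63 + €80.36 = €93.46

€93.46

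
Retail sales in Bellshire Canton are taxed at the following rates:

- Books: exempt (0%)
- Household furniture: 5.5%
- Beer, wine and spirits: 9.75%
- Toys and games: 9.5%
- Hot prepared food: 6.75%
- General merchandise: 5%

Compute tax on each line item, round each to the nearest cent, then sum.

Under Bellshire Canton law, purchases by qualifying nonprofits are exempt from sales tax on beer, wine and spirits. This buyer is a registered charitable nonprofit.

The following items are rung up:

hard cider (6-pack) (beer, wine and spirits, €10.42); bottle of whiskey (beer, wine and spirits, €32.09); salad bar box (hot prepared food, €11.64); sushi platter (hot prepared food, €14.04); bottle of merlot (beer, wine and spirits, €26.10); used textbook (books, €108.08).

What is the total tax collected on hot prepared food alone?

Salad bar box €11.64: hot prepared food → 6.75% → €0.79
Sushi platter €14.04: hot prepared food → 6.75% → €0.95
Tax on hot prepared food = €0.79 + €0.95 = €1.74

€1.74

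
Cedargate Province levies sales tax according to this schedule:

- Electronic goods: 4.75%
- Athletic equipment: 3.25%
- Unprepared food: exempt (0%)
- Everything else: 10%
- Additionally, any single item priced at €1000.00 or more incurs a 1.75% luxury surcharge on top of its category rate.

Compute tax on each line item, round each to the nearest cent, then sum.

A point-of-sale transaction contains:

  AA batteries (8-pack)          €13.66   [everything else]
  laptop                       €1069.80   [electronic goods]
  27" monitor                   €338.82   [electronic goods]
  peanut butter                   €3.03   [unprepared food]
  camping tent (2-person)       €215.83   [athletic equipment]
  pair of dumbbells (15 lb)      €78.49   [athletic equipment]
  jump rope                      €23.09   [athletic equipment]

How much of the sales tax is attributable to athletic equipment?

€10.31

Camping tent (2-person) €215.83: athletic equipment → 3.25% → €7.01
Pair of dumbbells (15 lb) €78.49: athletic equipment → 3.25% → €2.55
Jump rope €23.09: athletic equipment → 3.25% → €0.75
Tax on athletic equipment = €7.01 + €2.55 + €0.75 = €10.31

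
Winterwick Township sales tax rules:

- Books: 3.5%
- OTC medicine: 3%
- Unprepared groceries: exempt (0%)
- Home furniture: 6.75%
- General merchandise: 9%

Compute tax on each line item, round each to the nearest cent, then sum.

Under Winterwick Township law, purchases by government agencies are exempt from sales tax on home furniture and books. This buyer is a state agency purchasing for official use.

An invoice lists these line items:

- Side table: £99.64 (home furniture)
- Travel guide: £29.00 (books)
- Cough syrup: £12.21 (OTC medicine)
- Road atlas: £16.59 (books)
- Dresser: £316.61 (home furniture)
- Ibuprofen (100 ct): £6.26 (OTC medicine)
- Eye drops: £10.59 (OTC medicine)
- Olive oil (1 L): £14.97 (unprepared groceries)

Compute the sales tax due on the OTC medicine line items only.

Cough syrup £12.21: OTC medicine → 3% → £0.37
Ibuprofen (100 ct) £6.26: OTC medicine → 3% → £0.19
Eye drops £10.59: OTC medicine → 3% → £0.32
Tax on OTC medicine = £0.37 + £0.19 + £0.32 = £0.88

£0.88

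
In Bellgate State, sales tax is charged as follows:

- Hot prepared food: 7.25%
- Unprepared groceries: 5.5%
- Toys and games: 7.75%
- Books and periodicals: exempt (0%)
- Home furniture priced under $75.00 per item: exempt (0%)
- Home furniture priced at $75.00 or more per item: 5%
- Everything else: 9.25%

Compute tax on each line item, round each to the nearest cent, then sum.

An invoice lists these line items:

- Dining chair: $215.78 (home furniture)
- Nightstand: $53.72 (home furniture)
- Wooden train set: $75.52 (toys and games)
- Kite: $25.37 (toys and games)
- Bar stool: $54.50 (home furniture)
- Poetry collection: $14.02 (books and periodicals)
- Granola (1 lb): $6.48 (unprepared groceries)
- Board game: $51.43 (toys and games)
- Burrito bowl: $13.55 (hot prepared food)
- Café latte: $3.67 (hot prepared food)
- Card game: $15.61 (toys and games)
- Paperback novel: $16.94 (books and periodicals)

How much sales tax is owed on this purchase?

$25.42

Dining chair $215.78: home furniture, $75.00 or more → 5% → $10.79
Nightstand $53.72: home furniture, under $75.00 → 0% → $0.00
Wooden train set $75.52: toys and games → 7.75% → $5.85
Kite $25.37: toys and games → 7.75% → $1.97
Bar stool $54.50: home furniture, under $75.00 → 0% → $0.00
Poetry collection $14.02: books and periodicals → 0% → $0.00
Granola (1 lb) $6.48: unprepared groceries → 5.5% → $0.36
Board game $51.43: toys and games → 7.75% → $3.99
Burrito bowl $13.55: hot prepared food → 7.25% → $0.98
Café latte $3.67: hot prepared food → 7.25% → $0.27
Card game $15.61: toys and games → 7.75% → $1.21
Paperback novel $16.94: books and periodicals → 0% → $0.00
Total tax = $10.79 + $5.85 + $1.97 + $0.36 + $3.99 + $0.98 + $0.27 + $1.21 = $25.42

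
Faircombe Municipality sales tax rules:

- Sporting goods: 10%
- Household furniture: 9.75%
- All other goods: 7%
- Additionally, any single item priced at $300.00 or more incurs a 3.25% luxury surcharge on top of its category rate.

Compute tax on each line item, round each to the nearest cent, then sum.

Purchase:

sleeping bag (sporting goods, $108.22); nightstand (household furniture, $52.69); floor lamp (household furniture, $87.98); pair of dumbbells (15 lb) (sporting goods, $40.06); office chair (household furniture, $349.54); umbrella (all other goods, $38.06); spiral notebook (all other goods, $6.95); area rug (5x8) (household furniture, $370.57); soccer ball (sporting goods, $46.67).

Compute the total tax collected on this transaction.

$129.98

Sleeping bag $108.22: sporting goods → 10% → $10.82
Nightstand $52.69: household furniture → 9.75% → $5.14
Floor lamp $87.98: household furniture → 9.75% → $8.58
Pair of dumbbells (15 lb) $40.06: sporting goods → 10% → $4.01
Office chair $349.54: household furniture → 9.75% + 3.25% surcharge = 13% → $45.44
Umbrella $38.06: all other goods → 7% → $2.66
Spiral notebook $6.95: all other goods → 7% → $0.49
Area rug (5x8) $370.57: household furniture → 9.75% + 3.25% surcharge = 13% → $48.17
Soccer ball $46.67: sporting goods → 10% → $4.67
Total tax = $10.82 + $5.14 + $8.58 + $4.01 + $45.44 + $2.66 + $0.49 + $48.17 + $4.67 = $129.98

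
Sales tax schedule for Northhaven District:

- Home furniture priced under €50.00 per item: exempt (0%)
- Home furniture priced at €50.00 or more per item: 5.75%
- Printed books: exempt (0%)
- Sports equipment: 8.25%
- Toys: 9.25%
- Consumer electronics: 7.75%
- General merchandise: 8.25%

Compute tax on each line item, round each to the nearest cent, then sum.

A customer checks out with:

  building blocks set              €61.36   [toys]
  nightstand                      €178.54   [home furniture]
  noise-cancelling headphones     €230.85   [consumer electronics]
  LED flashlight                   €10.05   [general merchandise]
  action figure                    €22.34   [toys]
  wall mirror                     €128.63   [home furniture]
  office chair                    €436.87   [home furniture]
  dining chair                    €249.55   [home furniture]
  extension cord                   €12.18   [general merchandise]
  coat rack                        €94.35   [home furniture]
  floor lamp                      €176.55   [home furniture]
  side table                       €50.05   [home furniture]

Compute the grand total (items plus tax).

€1754.39

Building blocks set €61.36: toys → 9.25% → €5.68
Nightstand €178.54: home furniture, €50.00 or more → 5.75% → €10.27
Noise-cancelling headphones €230.85: consumer electronics → 7.75% → €17.89
LED flashlight €10.05: general merchandise → 8.25% → €0.83
Action figure €22.34: toys → 9.25% → €2.07
Wall mirror €128.63: home furniture, €50.00 or more → 5.75% → €7.40
Office chair €436.87: home furniture, €50.00 or more → 5.75% → €25.12
Dining chair €249.55: home furniture, €50.00 or more → 5.75% → €14.35
Extension cord €12.18: general merchandise → 8.25% → €1.00
Coat rack €94.35: home furniture, €50.00 or more → 5.75% → €5.43
Floor lamp €176.55: home furniture, €50.00 or more → 5.75% → €10.15
Side table €50.05: home furniture, €50.00 or more → 5.75% → €2.88
Subtotal = €1651.32; tax = €103.07; total due = €1754.39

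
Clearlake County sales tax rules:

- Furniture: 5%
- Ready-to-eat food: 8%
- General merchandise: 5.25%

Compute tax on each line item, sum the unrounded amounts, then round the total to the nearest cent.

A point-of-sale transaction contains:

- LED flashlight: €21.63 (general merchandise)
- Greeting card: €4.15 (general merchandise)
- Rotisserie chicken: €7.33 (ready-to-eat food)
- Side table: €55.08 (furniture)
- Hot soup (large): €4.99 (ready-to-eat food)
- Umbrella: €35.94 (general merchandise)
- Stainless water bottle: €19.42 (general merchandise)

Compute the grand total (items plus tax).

LED flashlight €21.63: general merchandise → 5.25% → €1.135575
Greeting card €4.15: general merchandise → 5.25% → €0.217875
Rotisserie chicken €7.33: ready-to-eat food → 8% → €0.5864
Side table €55.08: furniture → 5% → €2.754
Hot soup (large) €4.99: ready-to-eat food → 8% → €0.3992
Umbrella €35.94: general merchandise → 5.25% → €1.88685
Stainless water bottle €19.42: general merchandise → 5.25% → €1.01955
Subtotal = €148.54; unrounded tax = €7.99945 → €8.00; total due = €156.54

€156.54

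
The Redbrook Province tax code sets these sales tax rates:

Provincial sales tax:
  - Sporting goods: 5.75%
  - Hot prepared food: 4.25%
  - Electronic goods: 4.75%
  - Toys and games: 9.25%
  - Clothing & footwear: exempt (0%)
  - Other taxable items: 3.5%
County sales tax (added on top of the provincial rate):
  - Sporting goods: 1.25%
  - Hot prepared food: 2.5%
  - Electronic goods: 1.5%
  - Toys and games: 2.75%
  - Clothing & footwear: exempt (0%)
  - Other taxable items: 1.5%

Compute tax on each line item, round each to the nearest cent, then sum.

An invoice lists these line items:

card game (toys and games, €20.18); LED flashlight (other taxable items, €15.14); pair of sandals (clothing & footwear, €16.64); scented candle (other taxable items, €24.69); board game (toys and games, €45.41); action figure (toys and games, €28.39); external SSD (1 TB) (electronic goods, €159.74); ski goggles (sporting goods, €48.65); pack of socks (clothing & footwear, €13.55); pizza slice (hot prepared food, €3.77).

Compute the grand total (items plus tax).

€403.07

Card game €20.18: toys and games → 9.25% + 2.75% county = 12% → €2.42
LED flashlight €15.14: other taxable items → 3.5% + 1.5% county = 5% → €0.76
Pair of sandals €16.64: clothing & footwear → 0% + 0% county = 0% → €0.00
Scented candle €24.69: other taxable items → 3.5% + 1.5% county = 5% → €1.23
Board game €45.41: toys and games → 9.25% + 2.75% county = 12% → €5.45
Action figure €28.39: toys and games → 9.25% + 2.75% county = 12% → €3.41
External SSD (1 TB) €159.74: electronic goods → 4.75% + 1.5% county = 6.25% → €9.98
Ski goggles €48.65: sporting goods → 5.75% + 1.25% county = 7% → €3.41
Pack of socks €13.55: clothing & footwear → 0% + 0% county = 0% → €0.00
Pizza slice €3.77: hot prepared food → 4.25% + 2.5% county = 6.75% → €0.25
Subtotal = €376.16; tax = €26.91; total due = €403.07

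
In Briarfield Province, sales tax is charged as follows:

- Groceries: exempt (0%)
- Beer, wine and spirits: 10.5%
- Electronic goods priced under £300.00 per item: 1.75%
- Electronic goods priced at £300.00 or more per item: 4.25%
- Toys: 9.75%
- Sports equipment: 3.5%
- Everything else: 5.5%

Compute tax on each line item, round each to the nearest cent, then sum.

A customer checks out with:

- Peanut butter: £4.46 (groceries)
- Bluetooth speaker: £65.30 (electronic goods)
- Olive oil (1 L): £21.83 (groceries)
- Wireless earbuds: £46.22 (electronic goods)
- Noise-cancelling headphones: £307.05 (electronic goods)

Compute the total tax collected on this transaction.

Peanut butter £4.46: groceries → 0% → £0.00
Bluetooth speaker £65.30: electronic goods, under £300.00 → 1.75% → £1.14
Olive oil (1 L) £21.83: groceries → 0% → £0.00
Wireless earbuds £46.22: electronic goods, under £300.00 → 1.75% → £0.81
Noise-cancelling headphones £307.05: electronic goods, £300.00 or more → 4.25% → £13.05
Total tax = £1.14 + £0.81 + £13.05 = £15.00

£15.00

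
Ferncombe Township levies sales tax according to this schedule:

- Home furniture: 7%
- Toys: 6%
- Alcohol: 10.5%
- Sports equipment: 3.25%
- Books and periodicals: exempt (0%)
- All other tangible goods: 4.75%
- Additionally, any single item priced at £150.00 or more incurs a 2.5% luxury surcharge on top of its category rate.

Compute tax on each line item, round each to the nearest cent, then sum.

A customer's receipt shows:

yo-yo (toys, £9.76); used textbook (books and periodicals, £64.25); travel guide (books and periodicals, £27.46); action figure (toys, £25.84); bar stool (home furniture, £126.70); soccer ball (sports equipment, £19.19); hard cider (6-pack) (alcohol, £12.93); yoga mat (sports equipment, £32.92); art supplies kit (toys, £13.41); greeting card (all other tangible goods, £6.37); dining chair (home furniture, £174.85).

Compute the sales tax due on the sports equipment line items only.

£1.69

Soccer ball £19.19: sports equipment → 3.25% → £0.62
Yoga mat £32.92: sports equipment → 3.25% → £1.07
Tax on sports equipment = £0.62 + £1.07 = £1.69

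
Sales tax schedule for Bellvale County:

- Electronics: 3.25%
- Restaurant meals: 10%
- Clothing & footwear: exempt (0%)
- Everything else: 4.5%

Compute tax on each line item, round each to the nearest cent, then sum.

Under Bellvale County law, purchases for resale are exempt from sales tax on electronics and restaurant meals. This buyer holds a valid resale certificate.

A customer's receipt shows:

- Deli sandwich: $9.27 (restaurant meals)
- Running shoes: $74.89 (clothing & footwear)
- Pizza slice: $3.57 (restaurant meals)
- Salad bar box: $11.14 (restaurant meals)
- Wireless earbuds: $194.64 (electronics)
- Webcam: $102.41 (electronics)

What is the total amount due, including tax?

$395.92

Deli sandwich $9.27: restaurant meals, buyer-exempt → 0% → $0.00
Running shoes $74.89: clothing & footwear → 0% → $0.00
Pizza slice $3.57: restaurant meals, buyer-exempt → 0% → $0.00
Salad bar box $11.14: restaurant meals, buyer-exempt → 0% → $0.00
Wireless earbuds $194.64: electronics, buyer-exempt → 0% → $0.00
Webcam $102.41: electronics, buyer-exempt → 0% → $0.00
Subtotal = $395.92; tax = $0.00; total due = $395.92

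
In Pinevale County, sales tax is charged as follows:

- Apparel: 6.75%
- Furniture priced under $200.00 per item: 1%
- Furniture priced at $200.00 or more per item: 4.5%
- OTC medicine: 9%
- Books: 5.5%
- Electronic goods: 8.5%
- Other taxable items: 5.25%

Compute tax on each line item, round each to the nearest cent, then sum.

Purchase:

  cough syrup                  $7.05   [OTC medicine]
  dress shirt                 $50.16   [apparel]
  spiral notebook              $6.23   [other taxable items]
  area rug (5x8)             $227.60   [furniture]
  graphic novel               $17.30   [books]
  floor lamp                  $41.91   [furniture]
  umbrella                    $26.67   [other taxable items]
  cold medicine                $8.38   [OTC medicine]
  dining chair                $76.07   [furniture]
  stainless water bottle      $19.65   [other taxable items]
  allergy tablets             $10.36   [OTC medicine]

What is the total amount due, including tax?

Cough syrup $7.05: OTC medicine → 9% → $0.63
Dress shirt $50.16: apparel → 6.75% → $3.39
Spiral notebook $6.23: other taxable items → 5.25% → $0.33
Area rug (5x8) $227.60: furniture, $200.00 or more → 4.5% → $10.24
Graphic novel $17.30: books → 5.5% → $0.95
Floor lamp $41.91: furniture, under $200.00 → 1% → $0.42
Umbrella $26.67: other taxable items → 5.25% → $1.40
Cold medicine $8.38: OTC medicine → 9% → $0.75
Dining chair $76.07: furniture, under $200.00 → 1% → $0.76
Stainless water bottle $19.65: other taxable items → 5.25% → $1.03
Allergy tablets $10.36: OTC medicine → 9% → $0.93
Subtotal = $491.38; tax = $20.83; total due = $512.21

$512.21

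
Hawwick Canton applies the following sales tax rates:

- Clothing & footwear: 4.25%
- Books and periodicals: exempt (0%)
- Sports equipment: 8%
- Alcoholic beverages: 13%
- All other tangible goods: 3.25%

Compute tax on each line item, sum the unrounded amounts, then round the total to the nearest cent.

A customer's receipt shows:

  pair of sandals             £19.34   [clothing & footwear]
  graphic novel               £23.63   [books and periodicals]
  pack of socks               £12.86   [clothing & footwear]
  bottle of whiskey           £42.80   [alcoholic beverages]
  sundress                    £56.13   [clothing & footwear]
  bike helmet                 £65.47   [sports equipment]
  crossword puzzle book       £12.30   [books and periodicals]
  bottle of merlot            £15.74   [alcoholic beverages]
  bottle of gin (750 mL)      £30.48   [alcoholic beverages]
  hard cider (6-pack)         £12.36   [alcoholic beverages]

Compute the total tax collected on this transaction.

£22.17

Pair of sandals £19.34: clothing & footwear → 4.25% → £0.82195
Graphic novel £23.63: books and periodicals → 0% → £0.00
Pack of socks £12.86: clothing & footwear → 4.25% → £0.54655
Bottle of whiskey £42.80: alcoholic beverages → 13% → £5.564
Sundress £56.13: clothing & footwear → 4.25% → £2.385525
Bike helmet £65.47: sports equipment → 8% → £5.2376
Crossword puzzle book £12.30: books and periodicals → 0% → £0.00
Bottle of merlot £15.74: alcoholic beverages → 13% → £2.0462
Bottle of gin (750 mL) £30.48: alcoholic beverages → 13% → £3.9624
Hard cider (6-pack) £12.36: alcoholic beverages → 13% → £1.6068
Unrounded tax sum = £22.171025 → £22.17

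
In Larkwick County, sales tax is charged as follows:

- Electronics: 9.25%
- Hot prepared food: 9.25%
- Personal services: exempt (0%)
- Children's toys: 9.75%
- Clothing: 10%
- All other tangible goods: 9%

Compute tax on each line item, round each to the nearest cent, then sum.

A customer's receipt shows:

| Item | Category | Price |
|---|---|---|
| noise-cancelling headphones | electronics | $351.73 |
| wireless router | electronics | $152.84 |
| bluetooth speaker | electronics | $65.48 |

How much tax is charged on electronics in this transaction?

$52.74

Noise-cancelling headphones $351.73: electronics → 9.25% → $32.54
Wireless router $152.84: electronics → 9.25% → $14.14
Bluetooth speaker $65.48: electronics → 9.25% → $6.06
Tax on electronics = $32.54 + $14.14 + $6.06 = $52.74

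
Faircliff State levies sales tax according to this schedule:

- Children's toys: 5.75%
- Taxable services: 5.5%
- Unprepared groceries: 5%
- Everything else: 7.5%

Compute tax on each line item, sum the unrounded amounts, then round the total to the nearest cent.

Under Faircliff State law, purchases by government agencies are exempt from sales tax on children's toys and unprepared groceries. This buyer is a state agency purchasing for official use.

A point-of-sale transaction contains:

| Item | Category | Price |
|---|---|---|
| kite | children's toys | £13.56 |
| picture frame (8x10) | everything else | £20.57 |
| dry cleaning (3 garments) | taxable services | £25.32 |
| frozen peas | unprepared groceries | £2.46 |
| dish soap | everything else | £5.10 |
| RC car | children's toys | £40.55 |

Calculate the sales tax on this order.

£3.32

Kite £13.56: children's toys, buyer-exempt → 0% → £0.00
Picture frame (8x10) £20.57: everything else → 7.5% → £1.54275
Dry cleaning (3 garments) £25.32: taxable services → 5.5% → £1.3926
Frozen peas £2.46: unprepared groceries, buyer-exempt → 0% → £0.00
Dish soap £5.10: everything else → 7.5% → £0.3825
RC car £40.55: children's toys, buyer-exempt → 0% → £0.00
Unrounded tax sum = £3.31785 → £3.32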